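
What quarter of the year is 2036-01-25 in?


Month: January (month 1)
Q1: Jan-Mar, Q2: Apr-Jun, Q3: Jul-Sep, Q4: Oct-Dec

Q1


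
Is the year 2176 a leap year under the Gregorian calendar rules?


Gregorian leap year rule: divisible by 4, but not by 100, unless also by 400.
2176 is divisible by 4 but not 100 -> leap year

Yes


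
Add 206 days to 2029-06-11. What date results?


Start: 2029-06-11, add 206 days
June 2029 has 30 days: 30 - 11 = 19 days to June 30 -> 187 left
July 2029 has 31 days -> 156 left
August 2029 has 31 days -> 125 left
September 2029 has 30 days -> 95 left
October 2029 has 31 days -> 64 left
November 2029 has 30 days -> 34 left
December 2029 has 31 days -> 3 left
January 2030: 3 <= 31 -> lands on January 3

Result: 2030-01-03


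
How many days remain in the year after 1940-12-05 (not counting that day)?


Day of year: 340 of 366
Remaining = 366 - 340

26 days


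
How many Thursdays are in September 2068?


September 2068 has 30 days
Anchor: Jan 1, 2068. With p = 2068 - 1 = 2067: (p + p//4 - p//100 + p//400) mod 7 = (2067 + 516 - 20 + 5) mod 7 = 2568 mod 7 = 6 -> Sunday (Mon=0 ... Sun=6)
Days before September (Jan-Aug): 244; September 1 index = (6 + 244) mod 7 = 5 -> Saturday
First Thursday is September 6
Thursdays: 6, 13, 20, 27

4 Thursdays


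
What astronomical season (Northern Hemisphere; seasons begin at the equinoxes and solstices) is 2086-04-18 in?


Date: April 18
Astronomical Spring (approx.; exact equinox/solstice day varies by year): March 20 to June 20
April 18 falls within the Spring window

Spring


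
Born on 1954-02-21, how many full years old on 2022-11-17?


Birth: 1954-02-21
Reference: 2022-11-17
Year difference: 2022 - 1954 = 68

68 years old


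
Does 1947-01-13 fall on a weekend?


Anchor: Jan 1, 1947. With p = 1947 - 1 = 1946: (p + p//4 - p//100 + p//400) mod 7 = (1946 + 486 - 19 + 4) mod 7 = 2417 mod 7 = 2 -> Wednesday (Mon=0 ... Sun=6)
Day of year: 13; offset = 12
Weekday index = (2 + 12) mod 7 = 0 -> Monday
Weekend days: Saturday, Sunday

No


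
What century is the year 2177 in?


Century = (year - 1) // 100 + 1
= (2177 - 1) // 100 + 1
= 2176 // 100 + 1
= 21 + 1

22nd century


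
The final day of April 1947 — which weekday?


April 1947 has 30 days
Anchor: Jan 1, 1947. With p = 1947 - 1 = 1946: (p + p//4 - p//100 + p//400) mod 7 = (1946 + 486 - 19 + 4) mod 7 = 2417 mod 7 = 2 -> Wednesday (Mon=0 ... Sun=6)
Days before April (Jan-Mar): 90; April 1 index = (2 + 90) mod 7 = 1 -> Tuesday
Last day offset: 30 - 1 = 29 days
Weekday index = (1 + 29) mod 7 = 2

Wednesday, April 30


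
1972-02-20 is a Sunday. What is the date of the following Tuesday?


Current: Sunday
Target: Tuesday
Days ahead: 2

Next Tuesday: 1972-02-22


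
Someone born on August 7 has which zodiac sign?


Date: August 7
Conventional tropical zodiac dates: Leo from July 23 onward; Virgo starts August 23
August 7 falls within the Leo range

Leo


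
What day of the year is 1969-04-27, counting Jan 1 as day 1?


Date: April 27, 1969
Days in months 1 through 3: 90
Plus 27 days in April

Day of year: 117


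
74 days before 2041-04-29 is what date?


Start: 2041-04-29, subtract 74 days
Back 29 days from April 29 reaches March 31, 2041 -> 45 left
March 2041 has 31 days -> back to February 28, 2041 -> 14 left
February 2041: 28 - 14 = 14 -> lands on February 14

Result: 2041-02-14


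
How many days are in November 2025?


November 2025

30 days


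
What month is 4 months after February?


February is month 2
2 + 4 = 6

June


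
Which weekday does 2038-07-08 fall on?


Date: July 8, 2038
Anchor: Jan 1, 2038. With p = 2038 - 1 = 2037: (p + p//4 - p//100 + p//400) mod 7 = (2037 + 509 - 20 + 5) mod 7 = 2531 mod 7 = 4 -> Friday (Mon=0 ... Sun=6)
Days before July (Jan-Jun): 181; offset = 181 + 8 - 1 = 188
Weekday index = (4 + 188) mod 7 = 3

Day of the week: Thursday


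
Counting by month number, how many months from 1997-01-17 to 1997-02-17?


From January 1997 to February 1997
0 years * 12 = 0 months, plus 1 month = 1

1 month


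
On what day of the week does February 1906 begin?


Target: February 1, 1906
Anchor: Jan 1, 1906. With p = 1906 - 1 = 1905: (p + p//4 - p//100 + p//400) mod 7 = (1905 + 476 - 19 + 4) mod 7 = 2366 mod 7 = 0 -> Monday (Mon=0 ... Sun=6)
Days before February (Jan): 31 days
Weekday index = (0 + 31) mod 7 = 3

Thursday


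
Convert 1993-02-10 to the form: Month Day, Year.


ISO 1993-02-10 parses as year=1993, month=02, day=10
Month 2 -> February

February 10, 1993


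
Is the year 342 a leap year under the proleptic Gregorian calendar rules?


Gregorian leap year rule: divisible by 4, but not by 100, unless also by 400.
342 is not divisible by 4 -> not a leap year

No


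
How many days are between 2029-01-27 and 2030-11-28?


From 2029-01-27 to 2030-11-28
2029-01-27: day of year = 27
2030-11-28: days before November = 31 + 28 + 31 + 30 + 31 + 30 + 31 + 31 + 30 + 31 = 304 (2030 is not a leap year); day of year = 304 + 28 = 332
Rest of 2029: 365 - 27 = 338
Total = 338 + 332 = 670

670 days


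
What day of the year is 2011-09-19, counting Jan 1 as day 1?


Date: September 19, 2011
Days in months 1 through 8: 243
Plus 19 days in September

Day of year: 262


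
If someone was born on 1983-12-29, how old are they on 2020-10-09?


Birth: 1983-12-29
Reference: 2020-10-09
Year difference: 2020 - 1983 = 37
Birthday not yet reached in 2020, subtract 1

36 years old


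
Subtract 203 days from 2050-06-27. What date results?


Start: 2050-06-27, subtract 203 days
Back 27 days from June 27 reaches May 31, 2050 -> 176 left
May 2050 has 31 days -> back to April 30, 2050 -> 145 left
April 2050 has 30 days -> back to March 31, 2050 -> 115 left
March 2050 has 31 days -> back to February 28, 2050 -> 84 left
February 2050 has 28 days -> back to January 31, 2050 -> 56 left
January 2050 has 31 days -> back to December 31, 2049 -> 25 left
December 2049: 31 - 25 = 6 -> lands on December 6

Result: 2049-12-06


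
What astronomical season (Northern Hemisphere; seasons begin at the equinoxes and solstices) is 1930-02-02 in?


Date: February 2
Astronomical Winter (approx.; exact equinox/solstice day varies by year): December 21 to March 19
February 2 falls within the Winter window

Winter


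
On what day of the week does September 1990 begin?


Target: September 1, 1990
Anchor: Jan 1, 1990. With p = 1990 - 1 = 1989: (p + p//4 - p//100 + p//400) mod 7 = (1989 + 497 - 19 + 4) mod 7 = 2471 mod 7 = 0 -> Monday (Mon=0 ... Sun=6)
Days before September (Jan-Aug): 243 days
Weekday index = (0 + 243) mod 7 = 5

Saturday


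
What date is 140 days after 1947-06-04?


Start: 1947-06-04, add 140 days
June 1947 has 30 days: 30 - 4 = 26 days to June 30 -> 114 left
July 1947 has 31 days -> 83 left
August 1947 has 31 days -> 52 left
September 1947 has 30 days -> 22 left
October 1947: 22 <= 31 -> lands on October 22

Result: 1947-10-22


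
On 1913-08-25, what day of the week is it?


Date: August 25, 1913
Anchor: Jan 1, 1913. With p = 1913 - 1 = 1912: (p + p//4 - p//100 + p//400) mod 7 = (1912 + 478 - 19 + 4) mod 7 = 2375 mod 7 = 2 -> Wednesday (Mon=0 ... Sun=6)
Days before August (Jan-Jul): 212; offset = 212 + 25 - 1 = 236
Weekday index = (2 + 236) mod 7 = 0

Day of the week: Monday


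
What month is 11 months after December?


December is month 12
12 + 11 = 23; wrap: 23 - 12 = 11

November


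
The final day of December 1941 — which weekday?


December 1941 has 31 days
Anchor: Jan 1, 1941. With p = 1941 - 1 = 1940: (p + p//4 - p//100 + p//400) mod 7 = (1940 + 485 - 19 + 4) mod 7 = 2410 mod 7 = 2 -> Wednesday (Mon=0 ... Sun=6)
Days before December (Jan-Nov): 334; December 1 index = (2 + 334) mod 7 = 0 -> Monday
Last day offset: 31 - 1 = 30 days
Weekday index = (0 + 30) mod 7 = 2

Wednesday, December 31


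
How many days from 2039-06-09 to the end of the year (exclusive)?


Day of year: 160 of 365
Remaining = 365 - 160

205 days


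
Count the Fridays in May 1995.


May 1995 has 31 days
Anchor: Jan 1, 1995. With p = 1995 - 1 = 1994: (p + p//4 - p//100 + p//400) mod 7 = (1994 + 498 - 19 + 4) mod 7 = 2477 mod 7 = 6 -> Sunday (Mon=0 ... Sun=6)
Days before May (Jan-Apr): 120; May 1 index = (6 + 120) mod 7 = 0 -> Monday
First Friday is May 5
Fridays: 5, 12, 19, 26

4 Fridays


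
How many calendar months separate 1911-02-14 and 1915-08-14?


From February 1911 to August 1915
4 years * 12 = 48 months, plus 6 months = 54

54 months


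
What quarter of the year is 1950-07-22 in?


Month: July (month 7)
Q1: Jan-Mar, Q2: Apr-Jun, Q3: Jul-Sep, Q4: Oct-Dec

Q3


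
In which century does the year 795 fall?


Century = (year - 1) // 100 + 1
= (795 - 1) // 100 + 1
= 794 // 100 + 1
= 7 + 1

8th century


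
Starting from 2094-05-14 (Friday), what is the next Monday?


Current: Friday
Target: Monday
Days ahead: 3

Next Monday: 2094-05-17


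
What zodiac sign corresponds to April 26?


Date: April 26
Conventional tropical zodiac dates: Taurus from April 20 onward; Gemini starts May 21
April 26 falls within the Taurus range

Taurus


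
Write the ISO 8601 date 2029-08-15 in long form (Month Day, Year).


ISO 2029-08-15 parses as year=2029, month=08, day=15
Month 8 -> August

August 15, 2029


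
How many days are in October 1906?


October 1906

31 days


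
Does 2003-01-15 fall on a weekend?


Anchor: Jan 1, 2003. With p = 2003 - 1 = 2002: (p + p//4 - p//100 + p//400) mod 7 = (2002 + 500 - 20 + 5) mod 7 = 2487 mod 7 = 2 -> Wednesday (Mon=0 ... Sun=6)
Day of year: 15; offset = 14
Weekday index = (2 + 14) mod 7 = 2 -> Wednesday
Weekend days: Saturday, Sunday

No


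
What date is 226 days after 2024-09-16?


Start: 2024-09-16, add 226 days
September 2024 has 30 days: 30 - 16 = 14 days to September 30 -> 212 left
October 2024 has 31 days -> 181 left
November 2024 has 30 days -> 151 left
December 2024 has 31 days -> 120 left
January 2025 has 31 days -> 89 left
February 2025 has 28 days -> 61 left
March 2025 has 31 days -> 30 left
April 2025: 30 <= 30 -> lands on April 30

Result: 2025-04-30


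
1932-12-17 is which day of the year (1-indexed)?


Date: December 17, 1932
Days in months 1 through 11: 335
Plus 17 days in December

Day of year: 352


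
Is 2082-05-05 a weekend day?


Anchor: Jan 1, 2082. With p = 2082 - 1 = 2081: (p + p//4 - p//100 + p//400) mod 7 = (2081 + 520 - 20 + 5) mod 7 = 2586 mod 7 = 3 -> Thursday (Mon=0 ... Sun=6)
Day of year: 125; offset = 124
Weekday index = (3 + 124) mod 7 = 1 -> Tuesday
Weekend days: Saturday, Sunday

No


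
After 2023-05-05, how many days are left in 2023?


Day of year: 125 of 365
Remaining = 365 - 125

240 days


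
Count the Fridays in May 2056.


May 2056 has 31 days
Anchor: Jan 1, 2056. With p = 2056 - 1 = 2055: (p + p//4 - p//100 + p//400) mod 7 = (2055 + 513 - 20 + 5) mod 7 = 2553 mod 7 = 5 -> Saturday (Mon=0 ... Sun=6)
Days before May (Jan-Apr): 121; May 1 index = (5 + 121) mod 7 = 0 -> Monday
First Friday is May 5
Fridays: 5, 12, 19, 26

4 Fridays


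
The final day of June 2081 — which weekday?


June 2081 has 30 days
Anchor: Jan 1, 2081. With p = 2081 - 1 = 2080: (p + p//4 - p//100 + p//400) mod 7 = (2080 + 520 - 20 + 5) mod 7 = 2585 mod 7 = 2 -> Wednesday (Mon=0 ... Sun=6)
Days before June (Jan-May): 151; June 1 index = (2 + 151) mod 7 = 6 -> Sunday
Last day offset: 30 - 1 = 29 days
Weekday index = (6 + 29) mod 7 = 0

Monday, June 30


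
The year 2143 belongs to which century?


Century = (year - 1) // 100 + 1
= (2143 - 1) // 100 + 1
= 2142 // 100 + 1
= 21 + 1

22nd century


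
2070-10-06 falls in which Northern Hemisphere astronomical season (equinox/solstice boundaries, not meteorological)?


Date: October 6
Astronomical Autumn (approx.; exact equinox/solstice day varies by year): September 22 to December 20
October 6 falls within the Autumn window

Autumn


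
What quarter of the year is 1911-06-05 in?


Month: June (month 6)
Q1: Jan-Mar, Q2: Apr-Jun, Q3: Jul-Sep, Q4: Oct-Dec

Q2


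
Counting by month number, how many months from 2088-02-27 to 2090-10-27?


From February 2088 to October 2090
2 years * 12 = 24 months, plus 8 months = 32

32 months


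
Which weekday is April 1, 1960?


Target: April 1, 1960
Anchor: Jan 1, 1960. With p = 1960 - 1 = 1959: (p + p//4 - p//100 + p//400) mod 7 = (1959 + 489 - 19 + 4) mod 7 = 2433 mod 7 = 4 -> Friday (Mon=0 ... Sun=6)
Days before April (Jan-Mar): 91 days
Weekday index = (4 + 91) mod 7 = 4

Friday


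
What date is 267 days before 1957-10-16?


Start: 1957-10-16, subtract 267 days
Back 16 days from October 16 reaches September 30, 1957 -> 251 left
September 1957 has 30 days -> back to August 31, 1957 -> 221 left
August 1957 has 31 days -> back to July 31, 1957 -> 190 left
July 1957 has 31 days -> back to June 30, 1957 -> 159 left
June 1957 has 30 days -> back to May 31, 1957 -> 129 left
May 1957 has 31 days -> back to April 30, 1957 -> 98 left
April 1957 has 30 days -> back to March 31, 1957 -> 68 left
March 1957 has 31 days -> back to February 28, 1957 -> 37 left
February 1957 has 28 days -> back to January 31, 1957 -> 9 left
January 1957: 31 - 9 = 22 -> lands on January 22

Result: 1957-01-22


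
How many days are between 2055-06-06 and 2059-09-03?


From 2055-06-06 to 2059-09-03
2055-06-06: days before June = 31 + 28 + 31 + 30 + 31 = 151 (2055 is not a leap year); day of year = 151 + 6 = 157
2059-09-03: days before September = 31 + 28 + 31 + 30 + 31 + 30 + 31 + 31 = 243 (2059 is not a leap year); day of year = 243 + 3 = 246
Rest of 2055: 365 - 157 = 208
Full years 2056 (366), 2057 (365), 2058 (365): 1096
Total = 208 + 1096 + 246 = 1550

1550 days


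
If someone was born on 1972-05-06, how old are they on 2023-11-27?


Birth: 1972-05-06
Reference: 2023-11-27
Year difference: 2023 - 1972 = 51

51 years old


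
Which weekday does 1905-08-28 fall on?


Date: August 28, 1905
Anchor: Jan 1, 1905. With p = 1905 - 1 = 1904: (p + p//4 - p//100 + p//400) mod 7 = (1904 + 476 - 19 + 4) mod 7 = 2365 mod 7 = 6 -> Sunday (Mon=0 ... Sun=6)
Days before August (Jan-Jul): 212; offset = 212 + 28 - 1 = 239
Weekday index = (6 + 239) mod 7 = 0

Day of the week: Monday


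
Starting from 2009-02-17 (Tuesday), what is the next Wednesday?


Current: Tuesday
Target: Wednesday
Days ahead: 1

Next Wednesday: 2009-02-18


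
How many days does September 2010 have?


September 2010

30 days


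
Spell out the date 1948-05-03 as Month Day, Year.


ISO 1948-05-03 parses as year=1948, month=05, day=03
Month 5 -> May

May 3, 1948


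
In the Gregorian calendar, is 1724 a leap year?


Gregorian leap year rule: divisible by 4, but not by 100, unless also by 400.
1724 is divisible by 4 but not 100 -> leap year

Yes


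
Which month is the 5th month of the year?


Month 5 of 12

May


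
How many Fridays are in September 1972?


September 1972 has 30 days
Anchor: Jan 1, 1972. With p = 1972 - 1 = 1971: (p + p//4 - p//100 + p//400) mod 7 = (1971 + 492 - 19 + 4) mod 7 = 2448 mod 7 = 5 -> Saturday (Mon=0 ... Sun=6)
Days before September (Jan-Aug): 244; September 1 index = (5 + 244) mod 7 = 4 -> Friday
First Friday is September 1
Fridays: 1, 8, 15, 22, 29

5 Fridays


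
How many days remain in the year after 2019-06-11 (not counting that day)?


Day of year: 162 of 365
Remaining = 365 - 162

203 days


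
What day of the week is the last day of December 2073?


December 2073 has 31 days
Anchor: Jan 1, 2073. With p = 2073 - 1 = 2072: (p + p//4 - p//100 + p//400) mod 7 = (2072 + 518 - 20 + 5) mod 7 = 2575 mod 7 = 6 -> Sunday (Mon=0 ... Sun=6)
Days before December (Jan-Nov): 334; December 1 index = (6 + 334) mod 7 = 4 -> Friday
Last day offset: 31 - 1 = 30 days
Weekday index = (4 + 30) mod 7 = 6

Sunday, December 31


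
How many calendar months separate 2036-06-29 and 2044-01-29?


From June 2036 to January 2044
8 years * 12 = 96 months, minus 5 months = 91

91 months


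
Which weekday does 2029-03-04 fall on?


Date: March 4, 2029
Anchor: Jan 1, 2029. With p = 2029 - 1 = 2028: (p + p//4 - p//100 + p//400) mod 7 = (2028 + 507 - 20 + 5) mod 7 = 2520 mod 7 = 0 -> Monday (Mon=0 ... Sun=6)
Days before March (Jan-Feb): 59; offset = 59 + 4 - 1 = 62
Weekday index = (0 + 62) mod 7 = 6

Day of the week: Sunday


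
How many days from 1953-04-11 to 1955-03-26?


From 1953-04-11 to 1955-03-26
1953-04-11: days before April = 31 + 28 + 31 = 90 (1953 is not a leap year); day of year = 90 + 11 = 101
1955-03-26: days before March = 31 + 28 = 59 (1955 is not a leap year); day of year = 59 + 26 = 85
Rest of 1953: 365 - 101 = 264
Full years 1954 (365): 365
Total = 264 + 365 + 85 = 714

714 days


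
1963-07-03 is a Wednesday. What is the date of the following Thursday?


Current: Wednesday
Target: Thursday
Days ahead: 1

Next Thursday: 1963-07-04


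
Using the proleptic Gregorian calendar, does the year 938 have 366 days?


Gregorian leap year rule: divisible by 4, but not by 100, unless also by 400.
938 is not divisible by 4 -> not a leap year

No


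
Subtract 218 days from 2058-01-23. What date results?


Start: 2058-01-23, subtract 218 days
Back 23 days from January 23 reaches December 31, 2057 -> 195 left
December 2057 has 31 days -> back to November 30, 2057 -> 164 left
November 2057 has 30 days -> back to October 31, 2057 -> 134 left
October 2057 has 31 days -> back to September 30, 2057 -> 103 left
September 2057 has 30 days -> back to August 31, 2057 -> 73 left
August 2057 has 31 days -> back to July 31, 2057 -> 42 left
July 2057 has 31 days -> back to June 30, 2057 -> 11 left
June 2057: 30 - 11 = 19 -> lands on June 19

Result: 2057-06-19


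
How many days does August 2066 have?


August 2066

31 days


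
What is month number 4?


Month 4 of 12

April


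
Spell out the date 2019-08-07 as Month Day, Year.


ISO 2019-08-07 parses as year=2019, month=08, day=07
Month 8 -> August

August 7, 2019


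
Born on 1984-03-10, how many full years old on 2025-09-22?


Birth: 1984-03-10
Reference: 2025-09-22
Year difference: 2025 - 1984 = 41

41 years old


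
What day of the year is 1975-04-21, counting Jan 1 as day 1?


Date: April 21, 1975
Days in months 1 through 3: 90
Plus 21 days in April

Day of year: 111


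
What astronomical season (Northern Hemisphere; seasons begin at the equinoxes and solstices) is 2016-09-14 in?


Date: September 14
Astronomical Summer (approx.; exact equinox/solstice day varies by year): June 21 to September 21
September 14 falls within the Summer window

Summer


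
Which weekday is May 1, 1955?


Target: May 1, 1955
Anchor: Jan 1, 1955. With p = 1955 - 1 = 1954: (p + p//4 - p//100 + p//400) mod 7 = (1954 + 488 - 19 + 4) mod 7 = 2427 mod 7 = 5 -> Saturday (Mon=0 ... Sun=6)
Days before May (Jan-Apr): 120 days
Weekday index = (5 + 120) mod 7 = 6

Sunday


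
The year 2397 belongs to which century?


Century = (year - 1) // 100 + 1
= (2397 - 1) // 100 + 1
= 2396 // 100 + 1
= 23 + 1

24th century


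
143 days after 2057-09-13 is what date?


Start: 2057-09-13, add 143 days
September 2057 has 30 days: 30 - 13 = 17 days to September 30 -> 126 left
October 2057 has 31 days -> 95 left
November 2057 has 30 days -> 65 left
December 2057 has 31 days -> 34 left
January 2058 has 31 days -> 3 left
February 2058: 3 <= 28 -> lands on February 3

Result: 2058-02-03


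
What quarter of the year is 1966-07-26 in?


Month: July (month 7)
Q1: Jan-Mar, Q2: Apr-Jun, Q3: Jul-Sep, Q4: Oct-Dec

Q3


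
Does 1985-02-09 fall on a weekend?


Anchor: Jan 1, 1985. With p = 1985 - 1 = 1984: (p + p//4 - p//100 + p//400) mod 7 = (1984 + 496 - 19 + 4) mod 7 = 2465 mod 7 = 1 -> Tuesday (Mon=0 ... Sun=6)
Day of year: 40; offset = 39
Weekday index = (1 + 39) mod 7 = 5 -> Saturday
Weekend days: Saturday, Sunday

Yes


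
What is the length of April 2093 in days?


April 2093

30 days


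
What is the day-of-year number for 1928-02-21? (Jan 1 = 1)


Date: February 21, 1928
Days in months 1 through 1: 31
Plus 21 days in February

Day of year: 52


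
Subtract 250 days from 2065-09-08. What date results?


Start: 2065-09-08, subtract 250 days
Back 8 days from September 8 reaches August 31, 2065 -> 242 left
August 2065 has 31 days -> back to July 31, 2065 -> 211 left
July 2065 has 31 days -> back to June 30, 2065 -> 180 left
June 2065 has 30 days -> back to May 31, 2065 -> 150 left
May 2065 has 31 days -> back to April 30, 2065 -> 119 left
April 2065 has 30 days -> back to March 31, 2065 -> 89 left
March 2065 has 31 days -> back to February 28, 2065 -> 58 left
February 2065 has 28 days -> back to January 31, 2065 -> 30 left
January 2065: 31 - 30 = 1 -> lands on January 1

Result: 2065-01-01


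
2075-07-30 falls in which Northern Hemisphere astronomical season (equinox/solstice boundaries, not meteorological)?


Date: July 30
Astronomical Summer (approx.; exact equinox/solstice day varies by year): June 21 to September 21
July 30 falls within the Summer window

Summer


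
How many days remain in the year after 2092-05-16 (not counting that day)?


Day of year: 137 of 366
Remaining = 366 - 137

229 days


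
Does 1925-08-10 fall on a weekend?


Anchor: Jan 1, 1925. With p = 1925 - 1 = 1924: (p + p//4 - p//100 + p//400) mod 7 = (1924 + 481 - 19 + 4) mod 7 = 2390 mod 7 = 3 -> Thursday (Mon=0 ... Sun=6)
Day of year: 222; offset = 221
Weekday index = (3 + 221) mod 7 = 0 -> Monday
Weekend days: Saturday, Sunday

No


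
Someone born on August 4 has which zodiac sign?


Date: August 4
Conventional tropical zodiac dates: Leo from July 23 onward; Virgo starts August 23
August 4 falls within the Leo range

Leo


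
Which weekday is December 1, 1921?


Target: December 1, 1921
Anchor: Jan 1, 1921. With p = 1921 - 1 = 1920: (p + p//4 - p//100 + p//400) mod 7 = (1920 + 480 - 19 + 4) mod 7 = 2385 mod 7 = 5 -> Saturday (Mon=0 ... Sun=6)
Days before December (Jan-Nov): 334 days
Weekday index = (5 + 334) mod 7 = 3

Thursday


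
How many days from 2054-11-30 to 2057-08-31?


From 2054-11-30 to 2057-08-31
2054-11-30: days before November = 31 + 28 + 31 + 30 + 31 + 30 + 31 + 31 + 30 + 31 = 304 (2054 is not a leap year); day of year = 304 + 30 = 334
2057-08-31: days before August = 31 + 28 + 31 + 30 + 31 + 30 + 31 = 212 (2057 is not a leap year); day of year = 212 + 31 = 243
Rest of 2054: 365 - 334 = 31
Full years 2055 (365), 2056 (366): 731
Total = 31 + 731 + 243 = 1005

1005 days


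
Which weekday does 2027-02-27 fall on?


Date: February 27, 2027
Anchor: Jan 1, 2027. With p = 2027 - 1 = 2026: (p + p//4 - p//100 + p//400) mod 7 = (2026 + 506 - 20 + 5) mod 7 = 2517 mod 7 = 4 -> Friday (Mon=0 ... Sun=6)
Days before February (Jan): 31; offset = 31 + 27 - 1 = 57
Weekday index = (4 + 57) mod 7 = 5

Day of the week: Saturday


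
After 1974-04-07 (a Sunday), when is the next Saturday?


Current: Sunday
Target: Saturday
Days ahead: 6

Next Saturday: 1974-04-13


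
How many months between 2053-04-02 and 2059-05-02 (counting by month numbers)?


From April 2053 to May 2059
6 years * 12 = 72 months, plus 1 month = 73

73 months


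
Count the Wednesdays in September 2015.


September 2015 has 30 days
Anchor: Jan 1, 2015. With p = 2015 - 1 = 2014: (p + p//4 - p//100 + p//400) mod 7 = (2014 + 503 - 20 + 5) mod 7 = 2502 mod 7 = 3 -> Thursday (Mon=0 ... Sun=6)
Days before September (Jan-Aug): 243; September 1 index = (3 + 243) mod 7 = 1 -> Tuesday
First Wednesday is September 2
Wednesdays: 2, 9, 16, 23, 30

5 Wednesdays


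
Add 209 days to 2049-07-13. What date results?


Start: 2049-07-13, add 209 days
July 2049 has 31 days: 31 - 13 = 18 days to July 31 -> 191 left
August 2049 has 31 days -> 160 left
September 2049 has 30 days -> 130 left
October 2049 has 31 days -> 99 left
November 2049 has 30 days -> 69 left
December 2049 has 31 days -> 38 left
January 2050 has 31 days -> 7 left
February 2050: 7 <= 28 -> lands on February 7

Result: 2050-02-07


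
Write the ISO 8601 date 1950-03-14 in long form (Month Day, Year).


ISO 1950-03-14 parses as year=1950, month=03, day=14
Month 3 -> March

March 14, 1950


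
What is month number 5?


Month 5 of 12

May


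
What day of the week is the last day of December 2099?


December 2099 has 31 days
Anchor: Jan 1, 2099. With p = 2099 - 1 = 2098: (p + p//4 - p//100 + p//400) mod 7 = (2098 + 524 - 20 + 5) mod 7 = 2607 mod 7 = 3 -> Thursday (Mon=0 ... Sun=6)
Days before December (Jan-Nov): 334; December 1 index = (3 + 334) mod 7 = 1 -> Tuesday
Last day offset: 31 - 1 = 30 days
Weekday index = (1 + 30) mod 7 = 3

Thursday, December 31


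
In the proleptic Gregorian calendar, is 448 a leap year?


Gregorian leap year rule: divisible by 4, but not by 100, unless also by 400.
448 is divisible by 4 but not 100 -> leap year

Yes


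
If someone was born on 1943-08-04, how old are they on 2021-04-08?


Birth: 1943-08-04
Reference: 2021-04-08
Year difference: 2021 - 1943 = 78
Birthday not yet reached in 2021, subtract 1

77 years old


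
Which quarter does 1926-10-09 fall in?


Month: October (month 10)
Q1: Jan-Mar, Q2: Apr-Jun, Q3: Jul-Sep, Q4: Oct-Dec

Q4


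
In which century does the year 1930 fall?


Century = (year - 1) // 100 + 1
= (1930 - 1) // 100 + 1
= 1929 // 100 + 1
= 19 + 1

20th century


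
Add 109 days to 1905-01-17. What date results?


Start: 1905-01-17, add 109 days
January 1905 has 31 days: 31 - 17 = 14 days to January 31 -> 95 left
February 1905 has 28 days -> 67 left
March 1905 has 31 days -> 36 left
April 1905 has 30 days -> 6 left
May 1905: 6 <= 31 -> lands on May 6

Result: 1905-05-06


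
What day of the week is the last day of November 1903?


November 1903 has 30 days
Anchor: Jan 1, 1903. With p = 1903 - 1 = 1902: (p + p//4 - p//100 + p//400) mod 7 = (1902 + 475 - 19 + 4) mod 7 = 2362 mod 7 = 3 -> Thursday (Mon=0 ... Sun=6)
Days before November (Jan-Oct): 304; November 1 index = (3 + 304) mod 7 = 6 -> Sunday
Last day offset: 30 - 1 = 29 days
Weekday index = (6 + 29) mod 7 = 0

Monday, November 30


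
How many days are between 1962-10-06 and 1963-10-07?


From 1962-10-06 to 1963-10-07
1962-10-06: days before October = 31 + 28 + 31 + 30 + 31 + 30 + 31 + 31 + 30 = 273 (1962 is not a leap year); day of year = 273 + 6 = 279
1963-10-07: days before October = 31 + 28 + 31 + 30 + 31 + 30 + 31 + 31 + 30 = 273 (1963 is not a leap year); day of year = 273 + 7 = 280
Rest of 1962: 365 - 279 = 86
Total = 86 + 280 = 366

366 days


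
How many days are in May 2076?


May 2076

31 days


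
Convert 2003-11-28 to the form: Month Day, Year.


ISO 2003-11-28 parses as year=2003, month=11, day=28
Month 11 -> November

November 28, 2003


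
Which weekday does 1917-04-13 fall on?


Date: April 13, 1917
Anchor: Jan 1, 1917. With p = 1917 - 1 = 1916: (p + p//4 - p//100 + p//400) mod 7 = (1916 + 479 - 19 + 4) mod 7 = 2380 mod 7 = 0 -> Monday (Mon=0 ... Sun=6)
Days before April (Jan-Mar): 90; offset = 90 + 13 - 1 = 102
Weekday index = (0 + 102) mod 7 = 4

Day of the week: Friday


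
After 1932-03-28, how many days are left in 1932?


Day of year: 88 of 366
Remaining = 366 - 88

278 days


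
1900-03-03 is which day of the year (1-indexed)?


Date: March 3, 1900
Days in months 1 through 2: 59
Plus 3 days in March

Day of year: 62


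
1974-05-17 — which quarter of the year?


Month: May (month 5)
Q1: Jan-Mar, Q2: Apr-Jun, Q3: Jul-Sep, Q4: Oct-Dec

Q2


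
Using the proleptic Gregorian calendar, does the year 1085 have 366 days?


Gregorian leap year rule: divisible by 4, but not by 100, unless also by 400.
1085 is not divisible by 4 -> not a leap year

No


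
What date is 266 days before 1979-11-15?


Start: 1979-11-15, subtract 266 days
Back 15 days from November 15 reaches October 31, 1979 -> 251 left
October 1979 has 31 days -> back to September 30, 1979 -> 220 left
September 1979 has 30 days -> back to August 31, 1979 -> 190 left
August 1979 has 31 days -> back to July 31, 1979 -> 159 left
July 1979 has 31 days -> back to June 30, 1979 -> 128 left
June 1979 has 30 days -> back to May 31, 1979 -> 98 left
May 1979 has 31 days -> back to April 30, 1979 -> 67 left
April 1979 has 30 days -> back to March 31, 1979 -> 37 left
March 1979 has 31 days -> back to February 28, 1979 -> 6 left
February 1979: 28 - 6 = 22 -> lands on February 22

Result: 1979-02-22


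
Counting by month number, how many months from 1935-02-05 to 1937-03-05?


From February 1935 to March 1937
2 years * 12 = 24 months, plus 1 month = 25

25 months


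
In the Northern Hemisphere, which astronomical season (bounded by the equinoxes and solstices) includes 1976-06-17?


Date: June 17
Astronomical Spring (approx.; exact equinox/solstice day varies by year): March 20 to June 20
June 17 falls within the Spring window

Spring


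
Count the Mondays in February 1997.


February 1997 has 28 days
Anchor: Jan 1, 1997. With p = 1997 - 1 = 1996: (p + p//4 - p//100 + p//400) mod 7 = (1996 + 499 - 19 + 4) mod 7 = 2480 mod 7 = 2 -> Wednesday (Mon=0 ... Sun=6)
Days before February (Jan): 31; February 1 index = (2 + 31) mod 7 = 5 -> Saturday
First Monday is February 3
Mondays: 3, 10, 17, 24

4 Mondays


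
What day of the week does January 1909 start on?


Target: January 1, 1909
Anchor: Jan 1, 1909. With p = 1909 - 1 = 1908: (p + p//4 - p//100 + p//400) mod 7 = (1908 + 477 - 19 + 4) mod 7 = 2370 mod 7 = 4 -> Friday (Mon=0 ... Sun=6)
Offset from anchor: 0 days
Weekday index = (4 + 0) mod 7 = 4

Friday


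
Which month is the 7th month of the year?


Month 7 of 12

July


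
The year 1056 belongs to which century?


Century = (year - 1) // 100 + 1
= (1056 - 1) // 100 + 1
= 1055 // 100 + 1
= 10 + 1

11th century


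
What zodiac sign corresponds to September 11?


Date: September 11
Conventional tropical zodiac dates: Virgo from August 23 onward; Libra starts September 23
September 11 falls within the Virgo range

Virgo


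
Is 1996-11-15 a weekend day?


Anchor: Jan 1, 1996. With p = 1996 - 1 = 1995: (p + p//4 - p//100 + p//400) mod 7 = (1995 + 498 - 19 + 4) mod 7 = 2478 mod 7 = 0 -> Monday (Mon=0 ... Sun=6)
Day of year: 320; offset = 319
Weekday index = (0 + 319) mod 7 = 4 -> Friday
Weekend days: Saturday, Sunday

No


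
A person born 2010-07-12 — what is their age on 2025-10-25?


Birth: 2010-07-12
Reference: 2025-10-25
Year difference: 2025 - 2010 = 15

15 years old


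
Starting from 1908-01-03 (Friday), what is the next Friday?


Current: Friday
Target: Friday
Days ahead: 7

Next Friday: 1908-01-10


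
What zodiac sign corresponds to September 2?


Date: September 2
Conventional tropical zodiac dates: Virgo from August 23 onward; Libra starts September 23
September 2 falls within the Virgo range

Virgo


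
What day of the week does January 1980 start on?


Target: January 1, 1980
Anchor: Jan 1, 1980. With p = 1980 - 1 = 1979: (p + p//4 - p//100 + p//400) mod 7 = (1979 + 494 - 19 + 4) mod 7 = 2458 mod 7 = 1 -> Tuesday (Mon=0 ... Sun=6)
Offset from anchor: 0 days
Weekday index = (1 + 0) mod 7 = 1

Tuesday


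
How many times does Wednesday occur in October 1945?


October 1945 has 31 days
Anchor: Jan 1, 1945. With p = 1945 - 1 = 1944: (p + p//4 - p//100 + p//400) mod 7 = (1944 + 486 - 19 + 4) mod 7 = 2415 mod 7 = 0 -> Monday (Mon=0 ... Sun=6)
Days before October (Jan-Sep): 273; October 1 index = (0 + 273) mod 7 = 0 -> Monday
First Wednesday is October 3
Wednesdays: 3, 10, 17, 24, 31

5 Wednesdays


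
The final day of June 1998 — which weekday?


June 1998 has 30 days
Anchor: Jan 1, 1998. With p = 1998 - 1 = 1997: (p + p//4 - p//100 + p//400) mod 7 = (1997 + 499 - 19 + 4) mod 7 = 2481 mod 7 = 3 -> Thursday (Mon=0 ... Sun=6)
Days before June (Jan-May): 151; June 1 index = (3 + 151) mod 7 = 0 -> Monday
Last day offset: 30 - 1 = 29 days
Weekday index = (0 + 29) mod 7 = 1

Tuesday, June 30


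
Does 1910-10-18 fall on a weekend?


Anchor: Jan 1, 1910. With p = 1910 - 1 = 1909: (p + p//4 - p//100 + p//400) mod 7 = (1909 + 477 - 19 + 4) mod 7 = 2371 mod 7 = 5 -> Saturday (Mon=0 ... Sun=6)
Day of year: 291; offset = 290
Weekday index = (5 + 290) mod 7 = 1 -> Tuesday
Weekend days: Saturday, Sunday

No


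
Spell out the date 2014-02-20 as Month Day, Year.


ISO 2014-02-20 parses as year=2014, month=02, day=20
Month 2 -> February

February 20, 2014


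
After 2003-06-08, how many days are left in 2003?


Day of year: 159 of 365
Remaining = 365 - 159

206 days


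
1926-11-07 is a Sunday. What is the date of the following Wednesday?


Current: Sunday
Target: Wednesday
Days ahead: 3

Next Wednesday: 1926-11-10


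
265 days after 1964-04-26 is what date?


Start: 1964-04-26, add 265 days
April 1964 has 30 days: 30 - 26 = 4 days to April 30 -> 261 left
May 1964 has 31 days -> 230 left
June 1964 has 30 days -> 200 left
July 1964 has 31 days -> 169 left
August 1964 has 31 days -> 138 left
September 1964 has 30 days -> 108 left
October 1964 has 31 days -> 77 left
November 1964 has 30 days -> 47 left
December 1964 has 31 days -> 16 left
January 1965: 16 <= 31 -> lands on January 16

Result: 1965-01-16


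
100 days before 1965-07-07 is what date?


Start: 1965-07-07, subtract 100 days
Back 7 days from July 7 reaches June 30, 1965 -> 93 left
June 1965 has 30 days -> back to May 31, 1965 -> 63 left
May 1965 has 31 days -> back to April 30, 1965 -> 32 left
April 1965 has 30 days -> back to March 31, 1965 -> 2 left
March 1965: 31 - 2 = 29 -> lands on March 29

Result: 1965-03-29


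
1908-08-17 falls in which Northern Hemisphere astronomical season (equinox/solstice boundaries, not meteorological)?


Date: August 17
Astronomical Summer (approx.; exact equinox/solstice day varies by year): June 21 to September 21
August 17 falls within the Summer window

Summer


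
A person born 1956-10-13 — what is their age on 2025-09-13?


Birth: 1956-10-13
Reference: 2025-09-13
Year difference: 2025 - 1956 = 69
Birthday not yet reached in 2025, subtract 1

68 years old


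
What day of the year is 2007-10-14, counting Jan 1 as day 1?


Date: October 14, 2007
Days in months 1 through 9: 273
Plus 14 days in October

Day of year: 287


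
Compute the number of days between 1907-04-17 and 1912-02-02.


From 1907-04-17 to 1912-02-02
1907-04-17: days before April = 31 + 28 + 31 = 90 (1907 is not a leap year); day of year = 90 + 17 = 107
1912-02-02: days before February = 31; day of year = 31 + 2 = 33
Rest of 1907: 365 - 107 = 258
Full years 1908 (366), 1909 (365), 1910 (365), 1911 (365): 1461
Total = 258 + 1461 + 33 = 1752

1752 days


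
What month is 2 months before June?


June is month 6
6 - 2 = 4

April


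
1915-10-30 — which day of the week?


Date: October 30, 1915
Anchor: Jan 1, 1915. With p = 1915 - 1 = 1914: (p + p//4 - p//100 + p//400) mod 7 = (1914 + 478 - 19 + 4) mod 7 = 2377 mod 7 = 4 -> Friday (Mon=0 ... Sun=6)
Days before October (Jan-Sep): 273; offset = 273 + 30 - 1 = 302
Weekday index = (4 + 302) mod 7 = 5

Day of the week: Saturday


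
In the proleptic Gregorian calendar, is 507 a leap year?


Gregorian leap year rule: divisible by 4, but not by 100, unless also by 400.
507 is not divisible by 4 -> not a leap year

No


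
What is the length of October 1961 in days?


October 1961

31 days


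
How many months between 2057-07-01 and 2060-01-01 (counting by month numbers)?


From July 2057 to January 2060
3 years * 12 = 36 months, minus 6 months = 30

30 months


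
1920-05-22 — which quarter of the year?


Month: May (month 5)
Q1: Jan-Mar, Q2: Apr-Jun, Q3: Jul-Sep, Q4: Oct-Dec

Q2


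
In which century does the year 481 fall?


Century = (year - 1) // 100 + 1
= (481 - 1) // 100 + 1
= 480 // 100 + 1
= 4 + 1

5th century


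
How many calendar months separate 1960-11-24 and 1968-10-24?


From November 1960 to October 1968
8 years * 12 = 96 months, minus 1 month = 95

95 months


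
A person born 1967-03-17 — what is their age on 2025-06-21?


Birth: 1967-03-17
Reference: 2025-06-21
Year difference: 2025 - 1967 = 58

58 years old


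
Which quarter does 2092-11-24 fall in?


Month: November (month 11)
Q1: Jan-Mar, Q2: Apr-Jun, Q3: Jul-Sep, Q4: Oct-Dec

Q4


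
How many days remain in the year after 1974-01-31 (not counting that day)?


Day of year: 31 of 365
Remaining = 365 - 31

334 days


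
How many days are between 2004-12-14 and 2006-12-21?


From 2004-12-14 to 2006-12-21
2004-12-14: days before December = 31 + 29 + 31 + 30 + 31 + 30 + 31 + 31 + 30 + 31 + 30 = 335 (2004 is a leap year); day of year = 335 + 14 = 349
2006-12-21: days before December = 31 + 28 + 31 + 30 + 31 + 30 + 31 + 31 + 30 + 31 + 30 = 334 (2006 is not a leap year); day of year = 334 + 21 = 355
Rest of 2004: 366 - 349 = 17
Full years 2005 (365): 365
Total = 17 + 365 + 355 = 737

737 days


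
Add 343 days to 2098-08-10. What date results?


Start: 2098-08-10, add 343 days
August 2098 has 31 days: 31 - 10 = 21 days to August 31 -> 322 left
September 2098 has 30 days -> 292 left
October 2098 has 31 days -> 261 left
November 2098 has 30 days -> 231 left
December 2098 has 31 days -> 200 left
January 2099 has 31 days -> 169 left
February 2099 has 28 days -> 141 left
March 2099 has 31 days -> 110 left
April 2099 has 30 days -> 80 left
May 2099 has 31 days -> 49 left
June 2099 has 30 days -> 19 left
July 2099: 19 <= 31 -> lands on July 19

Result: 2099-07-19


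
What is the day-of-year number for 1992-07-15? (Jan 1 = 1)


Date: July 15, 1992
Days in months 1 through 6: 182
Plus 15 days in July

Day of year: 197


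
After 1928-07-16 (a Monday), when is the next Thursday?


Current: Monday
Target: Thursday
Days ahead: 3

Next Thursday: 1928-07-19


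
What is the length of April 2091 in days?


April 2091

30 days


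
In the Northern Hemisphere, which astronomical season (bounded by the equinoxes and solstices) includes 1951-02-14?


Date: February 14
Astronomical Winter (approx.; exact equinox/solstice day varies by year): December 21 to March 19
February 14 falls within the Winter window

Winter


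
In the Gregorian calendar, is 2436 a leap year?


Gregorian leap year rule: divisible by 4, but not by 100, unless also by 400.
2436 is divisible by 4 but not 100 -> leap year

Yes


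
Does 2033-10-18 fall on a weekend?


Anchor: Jan 1, 2033. With p = 2033 - 1 = 2032: (p + p//4 - p//100 + p//400) mod 7 = (2032 + 508 - 20 + 5) mod 7 = 2525 mod 7 = 5 -> Saturday (Mon=0 ... Sun=6)
Day of year: 291; offset = 290
Weekday index = (5 + 290) mod 7 = 1 -> Tuesday
Weekend days: Saturday, Sunday

No


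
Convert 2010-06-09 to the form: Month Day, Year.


ISO 2010-06-09 parses as year=2010, month=06, day=09
Month 6 -> June

June 9, 2010


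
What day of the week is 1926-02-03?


Date: February 3, 1926
Anchor: Jan 1, 1926. With p = 1926 - 1 = 1925: (p + p//4 - p//100 + p//400) mod 7 = (1925 + 481 - 19 + 4) mod 7 = 2391 mod 7 = 4 -> Friday (Mon=0 ... Sun=6)
Days before February (Jan): 31; offset = 31 + 3 - 1 = 33
Weekday index = (4 + 33) mod 7 = 2

Day of the week: Wednesday


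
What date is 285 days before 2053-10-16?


Start: 2053-10-16, subtract 285 days
Back 16 days from October 16 reaches September 30, 2053 -> 269 left
September 2053 has 30 days -> back to August 31, 2053 -> 239 left
August 2053 has 31 days -> back to July 31, 2053 -> 208 left
July 2053 has 31 days -> back to June 30, 2053 -> 177 left
June 2053 has 30 days -> back to May 31, 2053 -> 147 left
May 2053 has 31 days -> back to April 30, 2053 -> 116 left
April 2053 has 30 days -> back to March 31, 2053 -> 86 left
March 2053 has 31 days -> back to February 28, 2053 -> 55 left
February 2053 has 28 days -> back to January 31, 2053 -> 27 left
January 2053: 31 - 27 = 4 -> lands on January 4

Result: 2053-01-04
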